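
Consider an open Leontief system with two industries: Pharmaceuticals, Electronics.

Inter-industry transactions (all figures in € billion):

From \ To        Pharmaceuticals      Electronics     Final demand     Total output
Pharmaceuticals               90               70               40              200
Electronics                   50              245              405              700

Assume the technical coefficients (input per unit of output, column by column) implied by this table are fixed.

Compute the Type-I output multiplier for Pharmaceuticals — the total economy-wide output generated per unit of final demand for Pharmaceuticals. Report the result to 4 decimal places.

Technical coefficients a_ij = z_ij / X_j:
  a_PP = 90/200 = 0.45, a_EP = 50/200 = 0.25
  a_PE = 70/700 = 0.10, a_EE = 245/700 = 0.35
I − A =
  [   0.55    -0.10]
  [  -0.25     0.65]
det(I−A) = (0.55)(0.65) − (-0.10)(-0.25) = 0.3325
adj(I−A) = [[0.65, 0.10], [0.25, 0.55]]
(I − A)⁻¹ = adj(I−A) / det(I−A) ≈
  [   1.95489     0.30075]
  [   0.75188     1.65414]
The output multiplier for sector j is the column-j sum of the Leontief inverse (I − A)⁻¹ = adj(I−A) / det(I−A).
Column P of adj(I−A): (0.65, 0.25); det(I−A) = 0.3325.
m_P = (0.65 + 0.25) / 0.3325 = 0.90 / 0.3325 ≈ 2.7068.

m_P = 2.7068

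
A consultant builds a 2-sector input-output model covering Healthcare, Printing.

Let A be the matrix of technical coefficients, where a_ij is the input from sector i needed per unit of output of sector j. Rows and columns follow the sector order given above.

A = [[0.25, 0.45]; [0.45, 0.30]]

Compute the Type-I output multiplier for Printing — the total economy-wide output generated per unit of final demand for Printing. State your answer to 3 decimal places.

I − A =
  [   0.75    -0.45]
  [  -0.45     0.70]
det(I−A) = (0.75)(0.70) − (-0.45)(-0.45) = 0.3225
adj(I−A) = [[0.70, 0.45], [0.45, 0.75]]
(I − A)⁻¹ = adj(I−A) / det(I−A) ≈
  [   2.1705     1.3953]
  [   1.3953     2.3256]
The output multiplier for sector j is the column-j sum of the Leontief inverse (I − A)⁻¹ = adj(I−A) / det(I−A).
Column 2 of adj(I−A): (0.45, 0.75); det(I−A) = 0.3225.
m_2 = (0.45 + 0.75) / 0.3225 = 1.20 / 0.3225 ≈ 3.721.

m_2 = 3.721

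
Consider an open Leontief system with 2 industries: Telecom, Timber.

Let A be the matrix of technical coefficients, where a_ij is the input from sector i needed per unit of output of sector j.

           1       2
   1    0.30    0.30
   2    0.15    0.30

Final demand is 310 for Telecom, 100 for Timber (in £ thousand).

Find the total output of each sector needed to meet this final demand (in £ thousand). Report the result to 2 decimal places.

I − A =
  [   0.70    -0.30]
  [  -0.15     0.70]
det(I−A) = (0.70)(0.70) − (-0.30)(-0.15) = 0.4450
adj(I−A) = [[0.70, 0.30], [0.15, 0.70]]
(I − A)⁻¹ = adj(I−A) / det(I−A) ≈
  [   1.5730     0.6742]
  [   0.3371     1.5730]
x = (I − A)⁻¹ d = adj(I−A)·d / det(I−A), with det(I−A) = 0.4450:
  x_1 = (0.70·310 + 0.30·100) / 0.4450 = 247.00 / 0.4450 ≈ 555.06
  x_2 = (0.15·310 + 0.70·100) / 0.4450 = 116.50 / 0.4450 ≈ 261.80

x_1 = 555.06, x_2 = 261.80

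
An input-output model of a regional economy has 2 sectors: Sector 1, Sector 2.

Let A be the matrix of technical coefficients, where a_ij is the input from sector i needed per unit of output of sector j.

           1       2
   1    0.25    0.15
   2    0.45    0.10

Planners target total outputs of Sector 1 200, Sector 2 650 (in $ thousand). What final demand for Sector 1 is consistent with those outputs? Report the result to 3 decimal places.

d_1 = 52.500

I − A =
  [   0.75    -0.15]
  [  -0.45     0.90]
d = (I − A) x:
  d_1 = (+0.75)·200 + (-0.15)·650 = 52.500
  d_2 = (-0.45)·200 + (+0.90)·650 = 495.000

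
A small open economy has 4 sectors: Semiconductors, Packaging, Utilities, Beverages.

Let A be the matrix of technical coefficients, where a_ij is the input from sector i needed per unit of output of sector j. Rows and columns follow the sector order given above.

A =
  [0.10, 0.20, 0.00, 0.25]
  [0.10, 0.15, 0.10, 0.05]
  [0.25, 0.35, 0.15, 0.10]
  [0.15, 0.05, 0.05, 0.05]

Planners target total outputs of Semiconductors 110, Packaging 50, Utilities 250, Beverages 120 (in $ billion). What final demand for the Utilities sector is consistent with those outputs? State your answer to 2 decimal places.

I − A =
  [   0.90    -0.20     0.00    -0.25]
  [  -0.10     0.85    -0.10    -0.05]
  [  -0.25    -0.35     0.85    -0.10]
  [  -0.15    -0.05    -0.05     0.95]
d = (I − A) x:
  d_1 = (+0.90)·110 + (-0.20)·50 + (+0.00)·250 + (-0.25)·120 = 59.00
  d_2 = (-0.10)·110 + (+0.85)·50 + (-0.10)·250 + (-0.05)·120 = 0.50
  d_3 = (-0.25)·110 + (-0.35)·50 + (+0.85)·250 + (-0.10)·120 = 155.50
  d_4 = (-0.15)·110 + (-0.05)·50 + (-0.05)·250 + (+0.95)·120 = 82.50

d_3 = 155.50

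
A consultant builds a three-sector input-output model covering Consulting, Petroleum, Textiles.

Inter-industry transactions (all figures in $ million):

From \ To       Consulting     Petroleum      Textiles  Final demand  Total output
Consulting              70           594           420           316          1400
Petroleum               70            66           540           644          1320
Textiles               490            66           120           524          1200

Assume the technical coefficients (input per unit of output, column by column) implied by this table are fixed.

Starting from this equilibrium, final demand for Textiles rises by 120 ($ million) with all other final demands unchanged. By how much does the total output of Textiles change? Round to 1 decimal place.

Δx_T = 181.3

Technical coefficients a_ij = z_ij / X_j:
  a_CC = 70/1400 = 0.05, a_PC = 70/1400 = 0.05, a_TC = 490/1400 = 0.35
  a_CP = 594/1320 = 0.45, a_PP = 66/1320 = 0.05, a_TP = 66/1320 = 0.05
  a_CT = 420/1200 = 0.35, a_PT = 540/1200 = 0.45, a_TT = 120/1200 = 0.10
I − A =
  [   0.95    -0.45    -0.35]
  [  -0.05     0.95    -0.45]
  [  -0.35    -0.05     0.90]
Cofactors of I−A, C_ij = (−1)^(i+j)·(minor ij) (rows/columns in the sector order above):
  C_11 = (0.95)(0.90) − (-0.45)(-0.05) = 0.8325
  C_12 = −[(-0.05)(0.90) − (-0.45)(-0.35)] = 0.2025
  C_13 = (-0.05)(-0.05) − (0.95)(-0.35) = 0.3350
  C_21 = −[(-0.45)(0.90) − (-0.35)(-0.05)] = 0.4225
  C_22 = (0.95)(0.90) − (-0.35)(-0.35) = 0.7325
  C_23 = −[(0.95)(-0.05) − (-0.45)(-0.35)] = 0.2050
  C_31 = (-0.45)(-0.45) − (-0.35)(0.95) = 0.5350
  C_32 = −[(0.95)(-0.45) − (-0.35)(-0.05)] = 0.4450
  C_33 = (0.95)(0.95) − (-0.45)(-0.05) = 0.8800
det(I−A) = Σ_j (I−A)_1j·C_1j = (0.95)(0.8325) + (-0.45)(0.2025) + (-0.35)(0.3350) = 0.5825
adj(I−A) = Cᵀ =
  [ 0.8325   0.4225   0.5350]
  [ 0.2025   0.7325   0.4450]
  [ 0.3350   0.2050   0.8800]
(I − A)⁻¹ = adj(I−A) / det(I−A) ≈
  [   1.4292     0.7253     0.9185]
  [   0.3476     1.2575     0.7639]
  [   0.5751     0.3519     1.5107]
Δx = (I − A)⁻¹ Δd with Δd having +120 in the Textiles component and 0 elsewhere.
So Δx_T = L_TT · (+120), where L_TT = adj(I−A)_TT / det(I−A) = 0.8800 / 0.5825.
Δx_T = 0.8800 × (+120) / 0.5825 = 105.60 / 0.5825 ≈ 181.3.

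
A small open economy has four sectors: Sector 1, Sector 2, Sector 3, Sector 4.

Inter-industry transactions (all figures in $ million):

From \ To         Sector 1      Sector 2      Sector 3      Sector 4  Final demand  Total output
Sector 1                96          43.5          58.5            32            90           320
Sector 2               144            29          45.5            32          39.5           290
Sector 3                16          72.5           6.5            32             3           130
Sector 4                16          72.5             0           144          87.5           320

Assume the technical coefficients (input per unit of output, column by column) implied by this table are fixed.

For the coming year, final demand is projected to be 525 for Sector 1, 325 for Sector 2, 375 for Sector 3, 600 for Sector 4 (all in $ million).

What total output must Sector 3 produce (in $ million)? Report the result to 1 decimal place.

x_3 = 1435.0

Technical coefficients a_ij = z_ij / X_j:
  a_11 = 96/320 = 0.30, a_21 = 144/320 = 0.45, a_31 = 16/320 = 0.05, a_41 = 16/320 = 0.05
  a_12 = 43.5/290 = 0.15, a_22 = 29/290 = 0.10, a_32 = 72.5/290 = 0.25, a_42 = 72.5/290 = 0.25
  a_13 = 58.5/130 = 0.45, a_23 = 45.5/130 = 0.35, a_33 = 6.5/130 = 0.05, a_43 = 0/130 = 0.00
  a_14 = 32/320 = 0.10, a_24 = 32/320 = 0.10, a_34 = 32/320 = 0.10, a_44 = 144/320 = 0.45
I − A =
  [   0.70    -0.15    -0.45    -0.10]
  [  -0.45     0.90    -0.35    -0.10]
  [  -0.05    -0.25     0.95    -0.10]
  [  -0.05    -0.25     0.00     0.55]
Compute the cofactors C_ij = (−1)^(i+j)·(3×3 minor ij) of I−A; the adjugate is their transpose:
adj(I−A) = Cᵀ =
  [ 0.389625   0.175250   0.249125   0.148000]
  [ 0.251250   0.346375   0.246625   0.153500]
  [ 0.102375   0.118625   0.275375   0.090250]
  [ 0.149625   0.173375   0.134750   0.399625]
det(I−A) = Σ_j (I−A)_1j·C_1j = (0.70)(0.389625) + (-0.15)(0.251250) + (-0.45)(0.102375) + (-0.10)(0.149625) = 0.17401875
(I − A)⁻¹ = adj(I−A) / det(I−A) ≈
  [   2.2390     1.0071     1.4316     0.8505]
  [   1.4438     1.9904     1.4172     0.8821]
  [   0.5883     0.6817     1.5824     0.5186]
  [   0.8598     0.9963     0.7743     2.2964]
x = (I − A)⁻¹ d = adj(I−A)·d / det(I−A), with det(I−A) = 0.17401875:
  x_1 = (0.389625·525 + 0.175250·325 + 0.249125·375 + 0.148000·600) / 0.17401875 = 443.73125 / 0.17401875 ≈ 2549.9
  x_2 = (0.251250·525 + 0.346375·325 + 0.246625·375 + 0.153500·600) / 0.17401875 = 429.0625 / 0.17401875 ≈ 2465.6
  x_3 = (0.102375·525 + 0.118625·325 + 0.275375·375 + 0.090250·600) / 0.17401875 = 249.715625 / 0.17401875 ≈ 1435.0
  x_4 = (0.149625·525 + 0.173375·325 + 0.134750·375 + 0.399625·600) / 0.17401875 = 425.20625 / 0.17401875 ≈ 2443.5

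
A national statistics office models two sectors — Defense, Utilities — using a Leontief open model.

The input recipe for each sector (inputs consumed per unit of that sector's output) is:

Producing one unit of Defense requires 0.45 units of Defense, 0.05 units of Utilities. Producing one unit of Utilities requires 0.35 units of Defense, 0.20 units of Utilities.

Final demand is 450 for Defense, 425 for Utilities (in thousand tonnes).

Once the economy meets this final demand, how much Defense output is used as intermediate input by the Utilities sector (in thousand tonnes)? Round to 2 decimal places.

I − A =
  [   0.55    -0.35]
  [  -0.05     0.80]
det(I−A) = (0.55)(0.80) − (-0.35)(-0.05) = 0.4225
adj(I−A) = [[0.80, 0.35], [0.05, 0.55]]
(I − A)⁻¹ = adj(I−A) / det(I−A) ≈
  [   1.8935     0.8284]
  [   0.1183     1.3018]
First solve x = (I − A)⁻¹ d = adj(I−A)·d / det(I−A); in particular x_2 = (0.05·450 + 0.55·425) / 0.4225 = 256.25 / 0.4225 ≈ 606.5089.
Intermediate flow from 1 to 2: z_12 = a_12 · x_2 = 0.35 × 256.25 / 0.4225 = 89.6875 / 0.4225 ≈ 212.28.

z_12 = 212.28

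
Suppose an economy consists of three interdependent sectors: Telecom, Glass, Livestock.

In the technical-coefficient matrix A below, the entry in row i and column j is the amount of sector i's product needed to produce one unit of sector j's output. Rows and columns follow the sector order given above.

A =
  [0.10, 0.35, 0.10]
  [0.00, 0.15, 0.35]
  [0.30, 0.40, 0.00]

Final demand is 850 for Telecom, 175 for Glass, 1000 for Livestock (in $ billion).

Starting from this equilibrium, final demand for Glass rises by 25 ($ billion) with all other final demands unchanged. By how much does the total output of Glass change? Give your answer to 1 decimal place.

I − A =
  [   0.90    -0.35    -0.10]
  [   0.00     0.85    -0.35]
  [  -0.30    -0.40     1.00]
Cofactors of I−A, C_ij = (−1)^(i+j)·(minor ij) (rows/columns in the sector order above):
  C_11 = (0.85)(1.00) − (-0.35)(-0.40) = 0.7100
  C_12 = −[(0.00)(1.00) − (-0.35)(-0.30)] = 0.1050
  C_13 = (0.00)(-0.40) − (0.85)(-0.30) = 0.2550
  C_21 = −[(-0.35)(1.00) − (-0.10)(-0.40)] = 0.3900
  C_22 = (0.90)(1.00) − (-0.10)(-0.30) = 0.8700
  C_23 = −[(0.90)(-0.40) − (-0.35)(-0.30)] = 0.4650
  C_31 = (-0.35)(-0.35) − (-0.10)(0.85) = 0.2075
  C_32 = −[(0.90)(-0.35) − (-0.10)(0.00)] = 0.3150
  C_33 = (0.90)(0.85) − (-0.35)(0.00) = 0.7650
det(I−A) = Σ_j (I−A)_1j·C_1j = (0.90)(0.7100) + (-0.35)(0.1050) + (-0.10)(0.2550) = 0.57675
adj(I−A) = Cᵀ =
  [ 0.7100   0.3900   0.2075]
  [ 0.1050   0.8700   0.3150]
  [ 0.2550   0.4650   0.7650]
(I − A)⁻¹ = adj(I−A) / det(I−A) ≈
  [   1.2310     0.6762     0.3598]
  [   0.1821     1.5085     0.5462]
  [   0.4421     0.8062     1.3264]
Δx = (I − A)⁻¹ Δd with Δd having +25 in the Glass component and 0 elsewhere.
So Δx_G = L_GG · (+25), where L_GG = adj(I−A)_GG / det(I−A) = 0.8700 / 0.57675.
Δx_G = 0.8700 × (+25) / 0.57675 = 21.75 / 0.57675 ≈ 37.7.

Δx_G = 37.7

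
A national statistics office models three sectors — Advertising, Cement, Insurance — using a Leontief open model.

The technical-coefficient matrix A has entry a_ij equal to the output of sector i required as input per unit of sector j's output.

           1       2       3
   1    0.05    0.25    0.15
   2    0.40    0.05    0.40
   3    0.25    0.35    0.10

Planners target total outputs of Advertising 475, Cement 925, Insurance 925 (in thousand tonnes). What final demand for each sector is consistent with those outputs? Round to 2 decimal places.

d_1 = 81.25, d_2 = 318.75, d_3 = 390.00

I − A =
  [   0.95    -0.25    -0.15]
  [  -0.40     0.95    -0.40]
  [  -0.25    -0.35     0.90]
d = (I − A) x:
  d_1 = (+0.95)·475 + (-0.25)·925 + (-0.15)·925 = 81.25
  d_2 = (-0.40)·475 + (+0.95)·925 + (-0.40)·925 = 318.75
  d_3 = (-0.25)·475 + (-0.35)·925 + (+0.90)·925 = 390.00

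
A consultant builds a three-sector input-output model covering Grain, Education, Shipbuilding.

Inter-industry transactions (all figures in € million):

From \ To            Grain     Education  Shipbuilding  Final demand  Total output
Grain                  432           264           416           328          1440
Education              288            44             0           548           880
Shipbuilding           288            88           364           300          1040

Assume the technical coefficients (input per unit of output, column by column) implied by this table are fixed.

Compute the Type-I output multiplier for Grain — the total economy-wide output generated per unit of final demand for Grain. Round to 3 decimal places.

Technical coefficients a_ij = z_ij / X_j:
  a_11 = 432/1440 = 0.30, a_21 = 288/1440 = 0.20, a_31 = 288/1440 = 0.20
  a_12 = 264/880 = 0.30, a_22 = 44/880 = 0.05, a_32 = 88/880 = 0.10
  a_13 = 416/1040 = 0.40, a_23 = 0/1040 = 0.00, a_33 = 364/1040 = 0.35
I − A =
  [   0.70    -0.30    -0.40]
  [  -0.20     0.95     0.00]
  [  -0.20    -0.10     0.65]
Cofactors of I−A, C_ij = (−1)^(i+j)·(minor ij) (rows/columns in the sector order above):
  C_11 = (0.95)(0.65) − (0.00)(-0.10) = 0.6175
  C_12 = −[(-0.20)(0.65) − (0.00)(-0.20)] = 0.1300
  C_13 = (-0.20)(-0.10) − (0.95)(-0.20) = 0.2100
  C_21 = −[(-0.30)(0.65) − (-0.40)(-0.10)] = 0.2350
  C_22 = (0.70)(0.65) − (-0.40)(-0.20) = 0.3750
  C_23 = −[(0.70)(-0.10) − (-0.30)(-0.20)] = 0.1300
  C_31 = (-0.30)(0.00) − (-0.40)(0.95) = 0.3800
  C_32 = −[(0.70)(0.00) − (-0.40)(-0.20)] = 0.0800
  C_33 = (0.70)(0.95) − (-0.30)(-0.20) = 0.6050
det(I−A) = Σ_j (I−A)_1j·C_1j = (0.70)(0.6175) + (-0.30)(0.1300) + (-0.40)(0.2100) = 0.30925
adj(I−A) = Cᵀ =
  [ 0.6175   0.2350   0.3800]
  [ 0.1300   0.3750   0.0800]
  [ 0.2100   0.1300   0.6050]
(I − A)⁻¹ = adj(I−A) / det(I−A) ≈
  [   1.9968     0.7599     1.2288]
  [   0.4204     1.2126     0.2587]
  [   0.6791     0.4204     1.9563]
The output multiplier for sector j is the column-j sum of the Leontief inverse (I − A)⁻¹ = adj(I−A) / det(I−A).
Column 1 of adj(I−A): (0.6175, 0.1300, 0.2100); det(I−A) = 0.30925.
m_1 = (0.6175 + 0.1300 + 0.2100) / 0.30925 = 0.9575 / 0.30925 ≈ 3.096.

m_1 = 3.096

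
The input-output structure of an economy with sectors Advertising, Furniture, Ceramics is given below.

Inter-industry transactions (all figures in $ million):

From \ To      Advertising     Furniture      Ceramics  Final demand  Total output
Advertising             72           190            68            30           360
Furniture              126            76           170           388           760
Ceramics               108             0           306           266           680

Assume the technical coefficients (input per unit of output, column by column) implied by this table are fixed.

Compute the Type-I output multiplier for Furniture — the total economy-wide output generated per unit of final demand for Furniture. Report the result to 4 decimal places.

Technical coefficients a_ij = z_ij / X_j:
  a_11 = 72/360 = 0.20, a_21 = 126/360 = 0.35, a_31 = 108/360 = 0.30
  a_12 = 190/760 = 0.25, a_22 = 76/760 = 0.10, a_32 = 0/760 = 0.00
  a_13 = 68/680 = 0.10, a_23 = 170/680 = 0.25, a_33 = 306/680 = 0.45
I − A =
  [   0.80    -0.25    -0.10]
  [  -0.35     0.90    -0.25]
  [  -0.30     0.00     0.55]
Cofactors of I−A, C_ij = (−1)^(i+j)·(minor ij) (rows/columns in the sector order above):
  C_11 = (0.90)(0.55) − (-0.25)(0.00) = 0.4950
  C_12 = −[(-0.35)(0.55) − (-0.25)(-0.30)] = 0.2675
  C_13 = (-0.35)(0.00) − (0.90)(-0.30) = 0.2700
  C_21 = −[(-0.25)(0.55) − (-0.10)(0.00)] = 0.1375
  C_22 = (0.80)(0.55) − (-0.10)(-0.30) = 0.4100
  C_23 = −[(0.80)(0.00) − (-0.25)(-0.30)] = 0.0750
  C_31 = (-0.25)(-0.25) − (-0.10)(0.90) = 0.1525
  C_32 = −[(0.80)(-0.25) − (-0.10)(-0.35)] = 0.2350
  C_33 = (0.80)(0.90) − (-0.25)(-0.35) = 0.6325
det(I−A) = Σ_j (I−A)_1j·C_1j = (0.80)(0.4950) + (-0.25)(0.2675) + (-0.10)(0.2700) = 0.302125
adj(I−A) = Cᵀ =
  [ 0.4950   0.1375   0.1525]
  [ 0.2675   0.4100   0.2350]
  [ 0.2700   0.0750   0.6325]
(I − A)⁻¹ = adj(I−A) / det(I−A) ≈
  [   1.63839     0.45511     0.50476]
  [   0.88540     1.35705     0.77782]
  [   0.89367     0.24824     2.09350]
The output multiplier for sector j is the column-j sum of the Leontief inverse (I − A)⁻¹ = adj(I−A) / det(I−A).
Column 2 of adj(I−A): (0.1375, 0.4100, 0.0750); det(I−A) = 0.302125.
m_2 = (0.1375 + 0.4100 + 0.0750) / 0.302125 = 0.6225 / 0.302125 ≈ 2.0604.

m_2 = 2.0604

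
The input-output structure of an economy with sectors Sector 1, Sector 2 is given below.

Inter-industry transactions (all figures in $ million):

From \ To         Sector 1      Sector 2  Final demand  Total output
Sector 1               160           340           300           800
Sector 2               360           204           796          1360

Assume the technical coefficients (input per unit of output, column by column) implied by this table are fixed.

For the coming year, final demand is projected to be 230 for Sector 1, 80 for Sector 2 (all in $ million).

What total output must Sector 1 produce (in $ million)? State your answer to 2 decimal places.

Technical coefficients a_ij = z_ij / X_j:
  a_11 = 160/800 = 0.20, a_21 = 360/800 = 0.45
  a_12 = 340/1360 = 0.25, a_22 = 204/1360 = 0.15
I − A =
  [   0.80    -0.25]
  [  -0.45     0.85]
det(I−A) = (0.80)(0.85) − (-0.25)(-0.45) = 0.5675
adj(I−A) = [[0.85, 0.25], [0.45, 0.80]]
(I − A)⁻¹ = adj(I−A) / det(I−A) ≈
  [   1.4978     0.4405]
  [   0.7930     1.4097]
x = (I − A)⁻¹ d = adj(I−A)·d / det(I−A), with det(I−A) = 0.5675:
  x_1 = (0.85·230 + 0.25·80) / 0.5675 = 215.50 / 0.5675 ≈ 379.74
  x_2 = (0.45·230 + 0.80·80) / 0.5675 = 167.50 / 0.5675 ≈ 295.15

x_1 = 379.74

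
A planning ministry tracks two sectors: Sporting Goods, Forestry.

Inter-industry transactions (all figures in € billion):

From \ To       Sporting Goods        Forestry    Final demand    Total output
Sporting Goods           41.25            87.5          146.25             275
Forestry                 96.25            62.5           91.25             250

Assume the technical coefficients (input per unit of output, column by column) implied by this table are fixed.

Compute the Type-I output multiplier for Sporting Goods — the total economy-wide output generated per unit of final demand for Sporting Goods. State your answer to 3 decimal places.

Technical coefficients a_ij = z_ij / X_j:
  a_11 = 41.25/275 = 0.15, a_21 = 96.25/275 = 0.35
  a_12 = 87.5/250 = 0.35, a_22 = 62.5/250 = 0.25
I − A =
  [   0.85    -0.35]
  [  -0.35     0.75]
det(I−A) = (0.85)(0.75) − (-0.35)(-0.35) = 0.5150
adj(I−A) = [[0.75, 0.35], [0.35, 0.85]]
(I − A)⁻¹ = adj(I−A) / det(I−A) ≈
  [   1.4563     0.6796]
  [   0.6796     1.6505]
The output multiplier for sector j is the column-j sum of the Leontief inverse (I − A)⁻¹ = adj(I−A) / det(I−A).
Column 1 of adj(I−A): (0.75, 0.35); det(I−A) = 0.5150.
m_1 = (0.75 + 0.35) / 0.5150 = 1.10 / 0.5150 ≈ 2.136.

m_1 = 2.136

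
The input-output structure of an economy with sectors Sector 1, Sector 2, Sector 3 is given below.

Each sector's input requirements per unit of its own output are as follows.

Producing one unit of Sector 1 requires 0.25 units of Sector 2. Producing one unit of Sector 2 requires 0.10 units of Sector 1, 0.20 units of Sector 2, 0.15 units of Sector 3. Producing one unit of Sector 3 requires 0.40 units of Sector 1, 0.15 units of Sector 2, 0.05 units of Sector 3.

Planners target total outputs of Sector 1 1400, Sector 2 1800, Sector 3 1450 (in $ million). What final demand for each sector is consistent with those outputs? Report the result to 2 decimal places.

d_1 = 640.00, d_2 = 872.50, d_3 = 1107.50

I − A =
  [   1.00    -0.10    -0.40]
  [  -0.25     0.80    -0.15]
  [   0.00    -0.15     0.95]
d = (I − A) x:
  d_1 = (+1.00)·1400 + (-0.10)·1800 + (-0.40)·1450 = 640.00
  d_2 = (-0.25)·1400 + (+0.80)·1800 + (-0.15)·1450 = 872.50
  d_3 = (+0.00)·1400 + (-0.15)·1800 + (+0.95)·1450 = 1107.50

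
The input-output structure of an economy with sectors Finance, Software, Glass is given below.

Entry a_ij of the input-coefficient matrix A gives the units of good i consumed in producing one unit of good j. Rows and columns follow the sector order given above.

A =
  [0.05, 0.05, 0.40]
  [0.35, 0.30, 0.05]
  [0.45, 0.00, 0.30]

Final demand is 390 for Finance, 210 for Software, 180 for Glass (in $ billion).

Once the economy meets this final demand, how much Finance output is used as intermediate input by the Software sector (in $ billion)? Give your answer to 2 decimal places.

I − A =
  [   0.95    -0.05    -0.40]
  [  -0.35     0.70    -0.05]
  [  -0.45     0.00     0.70]
Cofactors of I−A, C_ij = (−1)^(i+j)·(minor ij) (rows/columns in the sector order above):
  C_11 = (0.70)(0.70) − (-0.05)(0.00) = 0.4900
  C_12 = −[(-0.35)(0.70) − (-0.05)(-0.45)] = 0.2675
  C_13 = (-0.35)(0.00) − (0.70)(-0.45) = 0.3150
  C_21 = −[(-0.05)(0.70) − (-0.40)(0.00)] = 0.0350
  C_22 = (0.95)(0.70) − (-0.40)(-0.45) = 0.4850
  C_23 = −[(0.95)(0.00) − (-0.05)(-0.45)] = 0.0225
  C_31 = (-0.05)(-0.05) − (-0.40)(0.70) = 0.2825
  C_32 = −[(0.95)(-0.05) − (-0.40)(-0.35)] = 0.1875
  C_33 = (0.95)(0.70) − (-0.05)(-0.35) = 0.6475
det(I−A) = Σ_j (I−A)_1j·C_1j = (0.95)(0.4900) + (-0.05)(0.2675) + (-0.40)(0.3150) = 0.326125
adj(I−A) = Cᵀ =
  [ 0.4900   0.0350   0.2825]
  [ 0.2675   0.4850   0.1875]
  [ 0.3150   0.0225   0.6475]
(I − A)⁻¹ = adj(I−A) / det(I−A) ≈
  [   1.5025     0.1073     0.8662]
  [   0.8202     1.4872     0.5749]
  [   0.9659     0.0690     1.9854]
First solve x = (I − A)⁻¹ d = adj(I−A)·d / det(I−A); in particular x_2 = (0.2675·390 + 0.4850·210 + 0.1875·180) / 0.326125 = 239.925 / 0.326125 ≈ 735.6842.
Intermediate flow from 1 to 2: z_12 = a_12 · x_2 = 0.05 × 239.925 / 0.326125 = 11.99625 / 0.326125 ≈ 36.78.

z_12 = 36.78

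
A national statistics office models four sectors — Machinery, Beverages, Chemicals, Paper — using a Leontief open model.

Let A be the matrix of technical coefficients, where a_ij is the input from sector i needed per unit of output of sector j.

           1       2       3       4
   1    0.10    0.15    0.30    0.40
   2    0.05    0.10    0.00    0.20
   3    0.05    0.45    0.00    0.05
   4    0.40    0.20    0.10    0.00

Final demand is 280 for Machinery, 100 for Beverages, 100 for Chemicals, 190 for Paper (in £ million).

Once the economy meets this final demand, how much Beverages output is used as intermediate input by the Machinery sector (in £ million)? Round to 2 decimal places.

z_21 = 34.83

I − A =
  [   0.90    -0.15    -0.30    -0.40]
  [  -0.05     0.90     0.00    -0.20]
  [  -0.05    -0.45     1.00    -0.05]
  [  -0.40    -0.20    -0.10     1.00]
Compute the cofactors C_ij = (−1)^(i+j)·(3×3 minor ij) of I−A; the adjugate is their transpose:
adj(I−A) = Cᵀ =
  [ 0.846500   0.385250   0.297000   0.430500]
  [ 0.130750   0.712500   0.059000   0.197750]
  [ 0.120000   0.356500   0.606500   0.149625]
  [ 0.376750   0.332250   0.191250   0.782250]
det(I−A) = Σ_j (I−A)_1j·C_1j = (0.90)(0.846500) + (-0.15)(0.130750) + (-0.30)(0.120000) + (-0.40)(0.376750) = 0.5555375
(I − A)⁻¹ = adj(I−A) / det(I−A) ≈
  [   1.5237     0.6935     0.5346     0.7749]
  [   0.2354     1.2825     0.1062     0.3560]
  [   0.2160     0.6417     1.0917     0.2693]
  [   0.6782     0.5981     0.3443     1.4081]
First solve x = (I − A)⁻¹ d = adj(I−A)·d / det(I−A); in particular x_1 = (0.846500·280 + 0.385250·100 + 0.297000·100 + 0.430500·190) / 0.5555375 = 387.04 / 0.5555375 ≈ 696.6946.
Intermediate flow from 2 to 1: z_21 = a_21 · x_1 = 0.05 × 387.04 / 0.5555375 = 19.352 / 0.5555375 ≈ 34.83.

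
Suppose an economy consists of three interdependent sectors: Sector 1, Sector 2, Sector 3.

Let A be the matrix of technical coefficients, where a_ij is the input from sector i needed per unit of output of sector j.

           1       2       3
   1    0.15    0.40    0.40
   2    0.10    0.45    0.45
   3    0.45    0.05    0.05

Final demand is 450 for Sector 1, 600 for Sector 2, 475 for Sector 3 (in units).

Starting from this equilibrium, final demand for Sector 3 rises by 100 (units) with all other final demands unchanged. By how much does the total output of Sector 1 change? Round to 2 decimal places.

I − A =
  [   0.85    -0.40    -0.40]
  [  -0.10     0.55    -0.45]
  [  -0.45    -0.05     0.95]
Cofactors of I−A, C_ij = (−1)^(i+j)·(minor ij) (rows/columns in the sector order above):
  C_11 = (0.55)(0.95) − (-0.45)(-0.05) = 0.5000
  C_12 = −[(-0.10)(0.95) − (-0.45)(-0.45)] = 0.2975
  C_13 = (-0.10)(-0.05) − (0.55)(-0.45) = 0.2525
  C_21 = −[(-0.40)(0.95) − (-0.40)(-0.05)] = 0.4000
  C_22 = (0.85)(0.95) − (-0.40)(-0.45) = 0.6275
  C_23 = −[(0.85)(-0.05) − (-0.40)(-0.45)] = 0.2225
  C_31 = (-0.40)(-0.45) − (-0.40)(0.55) = 0.4000
  C_32 = −[(0.85)(-0.45) − (-0.40)(-0.10)] = 0.4225
  C_33 = (0.85)(0.55) − (-0.40)(-0.10) = 0.4275
det(I−A) = Σ_j (I−A)_1j·C_1j = (0.85)(0.5000) + (-0.40)(0.2975) + (-0.40)(0.2525) = 0.2050
adj(I−A) = Cᵀ =
  [ 0.5000   0.4000   0.4000]
  [ 0.2975   0.6275   0.4225]
  [ 0.2525   0.2225   0.4275]
(I − A)⁻¹ = adj(I−A) / det(I−A) ≈
  [   2.4390     1.9512     1.9512]
  [   1.4512     3.0610     2.0610]
  [   1.2317     1.0854     2.0854]
Δx = (I − A)⁻¹ Δd with Δd having +100 in the Sector 3 component and 0 elsewhere.
So Δx_1 = L_13 · (+100), where L_13 = adj(I−A)_13 / det(I−A) = 0.4000 / 0.2050.
Δx_1 = 0.4000 × (+100) / 0.2050 = 40.00 / 0.2050 ≈ 195.12.

Δx_1 = 195.12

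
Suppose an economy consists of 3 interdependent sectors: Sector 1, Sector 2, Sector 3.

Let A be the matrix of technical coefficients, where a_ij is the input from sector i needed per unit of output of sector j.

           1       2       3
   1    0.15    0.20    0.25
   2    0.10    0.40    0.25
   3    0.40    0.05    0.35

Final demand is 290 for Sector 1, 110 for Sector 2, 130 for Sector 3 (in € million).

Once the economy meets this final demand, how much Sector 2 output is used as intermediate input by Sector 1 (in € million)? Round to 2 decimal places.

I − A =
  [   0.85    -0.20    -0.25]
  [  -0.10     0.60    -0.25]
  [  -0.40    -0.05     0.65]
Cofactors of I−A, C_ij = (−1)^(i+j)·(minor ij) (rows/columns in the sector order above):
  C_11 = (0.60)(0.65) − (-0.25)(-0.05) = 0.3775
  C_12 = −[(-0.10)(0.65) − (-0.25)(-0.40)] = 0.1650
  C_13 = (-0.10)(-0.05) − (0.60)(-0.40) = 0.2450
  C_21 = −[(-0.20)(0.65) − (-0.25)(-0.05)] = 0.1425
  C_22 = (0.85)(0.65) − (-0.25)(-0.40) = 0.4525
  C_23 = −[(0.85)(-0.05) − (-0.20)(-0.40)] = 0.1225
  C_31 = (-0.20)(-0.25) − (-0.25)(0.60) = 0.2000
  C_32 = −[(0.85)(-0.25) − (-0.25)(-0.10)] = 0.2375
  C_33 = (0.85)(0.60) − (-0.20)(-0.10) = 0.4900
det(I−A) = Σ_j (I−A)_1j·C_1j = (0.85)(0.3775) + (-0.20)(0.1650) + (-0.25)(0.2450) = 0.226625
adj(I−A) = Cᵀ =
  [ 0.3775   0.1425   0.2000]
  [ 0.1650   0.4525   0.2375]
  [ 0.2450   0.1225   0.4900]
(I − A)⁻¹ = adj(I−A) / det(I−A) ≈
  [   1.6657     0.6288     0.8825]
  [   0.7281     1.9967     1.0480]
  [   1.0811     0.5405     2.1622]
First solve x = (I − A)⁻¹ d = adj(I−A)·d / det(I−A); in particular x_1 = (0.3775·290 + 0.1425·110 + 0.2000·130) / 0.226625 = 151.15 / 0.226625 ≈ 666.9608.
Intermediate flow from 2 to 1: z_21 = a_21 · x_1 = 0.10 × 151.15 / 0.226625 = 15.115 / 0.226625 ≈ 66.70.

z_21 = 66.70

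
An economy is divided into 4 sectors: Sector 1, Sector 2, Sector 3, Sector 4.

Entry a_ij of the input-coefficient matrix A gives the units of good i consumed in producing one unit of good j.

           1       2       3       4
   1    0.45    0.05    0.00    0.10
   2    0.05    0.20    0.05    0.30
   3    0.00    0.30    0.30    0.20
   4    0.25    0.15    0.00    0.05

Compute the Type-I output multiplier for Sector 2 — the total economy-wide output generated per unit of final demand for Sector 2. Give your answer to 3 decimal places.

I − A =
  [   0.55    -0.05     0.00    -0.10]
  [  -0.05     0.80    -0.05    -0.30]
  [   0.00    -0.30     0.70    -0.20]
  [  -0.25    -0.15     0.00     0.95]
Compute the cofactors C_ij = (−1)^(i+j)·(3×3 minor ij) of I−A; the adjugate is their transpose:
adj(I−A) = Cᵀ =
  [ 0.484750   0.043750   0.003125   0.065500]
  [ 0.088250   0.348250   0.024875   0.124500]
  [ 0.078250   0.168250   0.366375   0.138500]
  [ 0.141500   0.066500   0.004750   0.298000]
det(I−A) = Σ_j (I−A)_1j·C_1j = (0.55)(0.484750) + (-0.05)(0.088250) + (0.00)(0.078250) + (-0.10)(0.141500) = 0.24805
(I − A)⁻¹ = adj(I−A) / det(I−A) ≈
  [   1.9542     0.1764     0.0126     0.2641]
  [   0.3558     1.4040     0.1003     0.5019]
  [   0.3155     0.6783     1.4770     0.5584]
  [   0.5704     0.2681     0.0191     1.2014]
The output multiplier for sector j is the column-j sum of the Leontief inverse (I − A)⁻¹ = adj(I−A) / det(I−A).
Column 2 of adj(I−A): (0.043750, 0.348250, 0.168250, 0.066500); det(I−A) = 0.24805.
m_2 = (0.043750 + 0.348250 + 0.168250 + 0.066500) / 0.24805 = 0.62675 / 0.24805 ≈ 2.527.

m_2 = 2.527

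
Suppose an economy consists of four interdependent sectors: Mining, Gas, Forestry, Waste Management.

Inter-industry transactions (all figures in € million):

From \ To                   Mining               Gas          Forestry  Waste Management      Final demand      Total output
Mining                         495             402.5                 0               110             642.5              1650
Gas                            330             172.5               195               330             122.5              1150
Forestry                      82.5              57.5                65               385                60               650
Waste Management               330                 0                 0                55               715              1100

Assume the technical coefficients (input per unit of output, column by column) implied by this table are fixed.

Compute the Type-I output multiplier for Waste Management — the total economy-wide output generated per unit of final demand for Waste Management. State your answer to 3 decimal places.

Technical coefficients a_ij = z_ij / X_j:
  a_MM = 495/1650 = 0.30, a_GM = 330/1650 = 0.20, a_FM = 82.5/1650 = 0.05, a_WM = 330/1650 = 0.20
  a_MG = 402.5/1150 = 0.35, a_GG = 172.5/1150 = 0.15, a_FG = 57.5/1150 = 0.05, a_WG = 0/1150 = 0.00
  a_MF = 0/650 = 0.00, a_GF = 195/650 = 0.30, a_FF = 65/650 = 0.10, a_WF = 0/650 = 0.00
  a_MW = 110/1100 = 0.10, a_GW = 330/1100 = 0.30, a_FW = 385/1100 = 0.35, a_WW = 55/1100 = 0.05
I − A =
  [   0.70    -0.35     0.00    -0.10]
  [  -0.20     0.85    -0.30    -0.30]
  [  -0.05    -0.05     0.90    -0.35]
  [  -0.20     0.00     0.00     0.95]
Compute the cofactors C_ij = (−1)^(i+j)·(3×3 minor ij) of I−A; the adjugate is their transpose:
adj(I−A) = Cᵀ =
  [ 0.712500   0.299250   0.099750   0.206250]
  [ 0.260250   0.580500   0.193500   0.282000]
  [ 0.112375   0.073375   0.460750   0.204750]
  [ 0.150000   0.063000   0.021000   0.456750]
det(I−A) = Σ_j (I−A)_1j·C_1j = (0.70)(0.712500) + (-0.35)(0.260250) + (0.00)(0.112375) + (-0.10)(0.150000) = 0.3926625
(I − A)⁻¹ = adj(I−A) / det(I−A) ≈
  [   1.8145     0.7621     0.2540     0.5253]
  [   0.6628     1.4784     0.4928     0.7182]
  [   0.2862     0.1869     1.1734     0.5214]
  [   0.3820     0.1604     0.0535     1.1632]
The output multiplier for sector j is the column-j sum of the Leontief inverse (I − A)⁻¹ = adj(I−A) / det(I−A).
Column W of adj(I−A): (0.206250, 0.282000, 0.204750, 0.456750); det(I−A) = 0.3926625.
m_W = (0.206250 + 0.282000 + 0.204750 + 0.456750) / 0.3926625 = 1.14975 / 0.3926625 ≈ 2.928.

m_W = 2.928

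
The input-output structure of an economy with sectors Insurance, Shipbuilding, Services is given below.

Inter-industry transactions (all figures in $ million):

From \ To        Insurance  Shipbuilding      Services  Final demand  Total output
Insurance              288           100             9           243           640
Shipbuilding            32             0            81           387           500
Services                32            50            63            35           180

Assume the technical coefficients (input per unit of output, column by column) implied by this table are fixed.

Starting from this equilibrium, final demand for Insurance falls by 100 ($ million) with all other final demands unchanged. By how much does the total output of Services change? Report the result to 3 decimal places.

Technical coefficients a_ij = z_ij / X_j:
  a_11 = 288/640 = 0.45, a_21 = 32/640 = 0.05, a_31 = 32/640 = 0.05
  a_12 = 100/500 = 0.20, a_22 = 0/500 = 0.00, a_32 = 50/500 = 0.10
  a_13 = 9/180 = 0.05, a_23 = 81/180 = 0.45, a_33 = 63/180 = 0.35
I − A =
  [   0.55    -0.20    -0.05]
  [  -0.05     1.00    -0.45]
  [  -0.05    -0.10     0.65]
Cofactors of I−A, C_ij = (−1)^(i+j)·(minor ij) (rows/columns in the sector order above):
  C_11 = (1.00)(0.65) − (-0.45)(-0.10) = 0.6050
  C_12 = −[(-0.05)(0.65) − (-0.45)(-0.05)] = 0.0550
  C_13 = (-0.05)(-0.10) − (1.00)(-0.05) = 0.0550
  C_21 = −[(-0.20)(0.65) − (-0.05)(-0.10)] = 0.1350
  C_22 = (0.55)(0.65) − (-0.05)(-0.05) = 0.3550
  C_23 = −[(0.55)(-0.10) − (-0.20)(-0.05)] = 0.0650
  C_31 = (-0.20)(-0.45) − (-0.05)(1.00) = 0.1400
  C_32 = −[(0.55)(-0.45) − (-0.05)(-0.05)] = 0.2500
  C_33 = (0.55)(1.00) − (-0.20)(-0.05) = 0.5400
det(I−A) = Σ_j (I−A)_1j·C_1j = (0.55)(0.6050) + (-0.20)(0.0550) + (-0.05)(0.0550) = 0.3190
adj(I−A) = Cᵀ =
  [ 0.6050   0.1350   0.1400]
  [ 0.0550   0.3550   0.2500]
  [ 0.0550   0.0650   0.5400]
(I − A)⁻¹ = adj(I−A) / det(I−A) ≈
  [   1.8966     0.4232     0.4389]
  [   0.1724     1.1129     0.7837]
  [   0.1724     0.2038     1.6928]
Δx = (I − A)⁻¹ Δd with Δd having -100 in the Insurance component and 0 elsewhere.
So Δx_3 = L_31 · (-100), where L_31 = adj(I−A)_31 / det(I−A) = 0.0550 / 0.3190.
Δx_3 = 0.0550 × (-100) / 0.3190 = -5.50 / 0.3190 ≈ -17.241.

Δx_3 = -17.241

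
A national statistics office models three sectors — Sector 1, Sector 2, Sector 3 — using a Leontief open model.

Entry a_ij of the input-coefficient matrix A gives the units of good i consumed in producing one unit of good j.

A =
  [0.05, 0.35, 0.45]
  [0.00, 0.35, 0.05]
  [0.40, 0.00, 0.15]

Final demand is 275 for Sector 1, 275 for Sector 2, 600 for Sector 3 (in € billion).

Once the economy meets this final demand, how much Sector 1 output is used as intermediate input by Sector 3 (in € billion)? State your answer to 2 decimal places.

I − A =
  [   0.95    -0.35    -0.45]
  [   0.00     0.65    -0.05]
  [  -0.40     0.00     0.85]
Cofactors of I−A, C_ij = (−1)^(i+j)·(minor ij) (rows/columns in the sector order above):
  C_11 = (0.65)(0.85) − (-0.05)(0.00) = 0.5525
  C_12 = −[(0.00)(0.85) − (-0.05)(-0.40)] = 0.0200
  C_13 = (0.00)(0.00) − (0.65)(-0.40) = 0.2600
  C_21 = −[(-0.35)(0.85) − (-0.45)(0.00)] = 0.2975
  C_22 = (0.95)(0.85) − (-0.45)(-0.40) = 0.6275
  C_23 = −[(0.95)(0.00) − (-0.35)(-0.40)] = 0.1400
  C_31 = (-0.35)(-0.05) − (-0.45)(0.65) = 0.3100
  C_32 = −[(0.95)(-0.05) − (-0.45)(0.00)] = 0.0475
  C_33 = (0.95)(0.65) − (-0.35)(0.00) = 0.6175
det(I−A) = Σ_j (I−A)_1j·C_1j = (0.95)(0.5525) + (-0.35)(0.0200) + (-0.45)(0.2600) = 0.400875
adj(I−A) = Cᵀ =
  [ 0.5525   0.2975   0.3100]
  [ 0.0200   0.6275   0.0475]
  [ 0.2600   0.1400   0.6175]
(I − A)⁻¹ = adj(I−A) / det(I−A) ≈
  [   1.3782     0.7421     0.7733]
  [   0.0499     1.5653     0.1185]
  [   0.6486     0.3492     1.5404]
First solve x = (I − A)⁻¹ d = adj(I−A)·d / det(I−A); in particular x_3 = (0.2600·275 + 0.1400·275 + 0.6175·600) / 0.400875 = 480.50 / 0.400875 ≈ 1198.6280.
Intermediate flow from 1 to 3: z_13 = a_13 · x_3 = 0.45 × 480.50 / 0.400875 = 216.225 / 0.400875 ≈ 539.38.

z_13 = 539.38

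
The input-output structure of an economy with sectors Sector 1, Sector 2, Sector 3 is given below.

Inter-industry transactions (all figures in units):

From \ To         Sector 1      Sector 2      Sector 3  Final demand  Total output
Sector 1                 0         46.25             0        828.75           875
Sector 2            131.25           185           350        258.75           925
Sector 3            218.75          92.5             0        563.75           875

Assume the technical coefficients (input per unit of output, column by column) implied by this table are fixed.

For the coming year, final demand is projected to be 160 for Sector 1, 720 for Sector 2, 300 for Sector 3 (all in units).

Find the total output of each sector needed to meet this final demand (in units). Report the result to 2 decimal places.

x_1 = 218.86, x_2 = 1177.26, x_3 = 472.44

Technical coefficients a_ij = z_ij / X_j:
  a_11 = 0/875 = 0.00, a_21 = 131.25/875 = 0.15, a_31 = 218.75/875 = 0.25
  a_12 = 46.25/925 = 0.05, a_22 = 185/925 = 0.20, a_32 = 92.5/925 = 0.10
  a_13 = 0/875 = 0.00, a_23 = 350/875 = 0.40, a_33 = 0/875 = 0.00
I − A =
  [   1.00    -0.05     0.00]
  [  -0.15     0.80    -0.40]
  [  -0.25    -0.10     1.00]
Cofactors of I−A, C_ij = (−1)^(i+j)·(minor ij) (rows/columns in the sector order above):
  C_11 = (0.80)(1.00) − (-0.40)(-0.10) = 0.7600
  C_12 = −[(-0.15)(1.00) − (-0.40)(-0.25)] = 0.2500
  C_13 = (-0.15)(-0.10) − (0.80)(-0.25) = 0.2150
  C_21 = −[(-0.05)(1.00) − (0.00)(-0.10)] = 0.0500
  C_22 = (1.00)(1.00) − (0.00)(-0.25) = 1.0000
  C_23 = −[(1.00)(-0.10) − (-0.05)(-0.25)] = 0.1125
  C_31 = (-0.05)(-0.40) − (0.00)(0.80) = 0.0200
  C_32 = −[(1.00)(-0.40) − (0.00)(-0.15)] = 0.4000
  C_33 = (1.00)(0.80) − (-0.05)(-0.15) = 0.7925
det(I−A) = Σ_j (I−A)_1j·C_1j = (1.00)(0.7600) + (-0.05)(0.2500) + (0.00)(0.2150) = 0.7475
adj(I−A) = Cᵀ =
  [ 0.7600   0.0500   0.0200]
  [ 0.2500   1.0000   0.4000]
  [ 0.2150   0.1125   0.7925]
(I − A)⁻¹ = adj(I−A) / det(I−A) ≈
  [   1.0167     0.0669     0.0268]
  [   0.3344     1.3378     0.5351]
  [   0.2876     0.1505     1.0602]
x = (I − A)⁻¹ d = adj(I−A)·d / det(I−A), with det(I−A) = 0.7475:
  x_1 = (0.7600·160 + 0.0500·720 + 0.0200·300) / 0.7475 = 163.60 / 0.7475 ≈ 218.86
  x_2 = (0.2500·160 + 1.0000·720 + 0.4000·300) / 0.7475 = 880.00 / 0.7475 ≈ 1177.26
  x_3 = (0.2150·160 + 0.1125·720 + 0.7925·300) / 0.7475 = 353.15 / 0.7475 ≈ 472.44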